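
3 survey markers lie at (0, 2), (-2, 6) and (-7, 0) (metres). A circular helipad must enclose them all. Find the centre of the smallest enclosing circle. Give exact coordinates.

Call the three points A, B, C in the order given.
Side lengths²: AB² = 20, AC² = 53, BC² = 61.
Since BC² = 61 < 53 + 20 = 73, the triangle is acute, so the smallest enclosing circle is the circumcircle.
Circumcentre = (-3.9375, 2.53125), r² = 15.7861328125.
Centre = (-3.9375, 2.53125).

(-3.9375, 2.53125)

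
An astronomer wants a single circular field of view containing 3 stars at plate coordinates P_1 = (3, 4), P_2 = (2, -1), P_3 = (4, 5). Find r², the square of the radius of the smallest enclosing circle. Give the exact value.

10

Side lengths²: P_1P_2² = 26, P_1P_3² = 2, P_2P_3² = 40.
Since P_2P_3² = 40 ≥ 26 + 2 = 28, the angle opposite P_2P_3 is not acute, so the smallest enclosing circle has P_2P_3 as diameter.
Centre = midpoint of P_2P_3 = (3, 2), r² = 40/4 = 10.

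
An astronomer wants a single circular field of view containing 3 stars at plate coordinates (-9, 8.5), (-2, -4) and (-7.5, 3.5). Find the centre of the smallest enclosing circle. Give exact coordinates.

(-5.5, 2.25)

Call the three points A, B, C in the order given.
Side lengths²: AB² = 205.25, AC² = 27.25, BC² = 86.5.
Since AB² = 205.25 ≥ 86.5 + 27.25 = 113.75, the angle opposite AB is not acute, so the smallest enclosing circle has AB as diameter.
Centre = midpoint of AB = (-5.5, 2.25), r² = 205.25/4 = 51.3125.
Centre = (-5.5, 2.25).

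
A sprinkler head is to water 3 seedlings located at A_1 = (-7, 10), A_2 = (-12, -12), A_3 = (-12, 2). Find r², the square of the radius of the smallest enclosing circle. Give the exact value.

Side lengths²: A_1A_2² = 509, A_1A_3² = 89, A_2A_3² = 196.
Since A_1A_2² = 509 ≥ 196 + 89 = 285, the angle opposite A_1A_2 is not acute, so the smallest enclosing circle has A_1A_2 as diameter.
Centre = midpoint of A_1A_2 = (-9.5, -1), r² = 509/4 = 127.25.

127.25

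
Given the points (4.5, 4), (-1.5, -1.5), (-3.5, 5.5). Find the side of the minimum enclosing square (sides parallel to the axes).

The bounding box has width 8 and height 7.
An axis-aligned square enclosing the set must have side ≥ max(width, height).
So the minimum side is max(8, 7) = 8.

8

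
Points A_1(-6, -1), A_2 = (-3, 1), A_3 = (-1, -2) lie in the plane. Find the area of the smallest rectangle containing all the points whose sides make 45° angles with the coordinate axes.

In coordinates u = x + y, v = x − y the rectangle is axis-aligned; the map (x,y)→(u,v) scales areas by 2.
u-values: -7, -2, -3; range = -2 − (-7) = 5.
v-values: -5, -4, 1; range = 1 − (-5) = 6.
Area = (5 × 6) / 2 = 15.

15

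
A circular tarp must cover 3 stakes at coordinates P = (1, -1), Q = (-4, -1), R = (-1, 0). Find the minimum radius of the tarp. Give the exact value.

Side lengths²: PQ² = 25, PR² = 5, QR² = 10.
Since PQ² = 25 ≥ 10 + 5 = 15, the angle opposite PQ is not acute, so the smallest enclosing circle has PQ as diameter.
Centre = midpoint of PQ = (-1.5, -1), r² = 25/4 = 6.25.
r = √(6.25) = 2.5.

2.5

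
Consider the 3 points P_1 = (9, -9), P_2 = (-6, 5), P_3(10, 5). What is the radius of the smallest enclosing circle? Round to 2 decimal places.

Side lengths²: P_1P_2² = 421, P_1P_3² = 197, P_2P_3² = 256.
Since P_1P_2² = 421 < 256 + 197 = 453, the triangle is acute, so the smallest enclosing circle is the circumcircle.
Circumcentre = (2, -41/28), r² = 82937/784.
r = √(82937/784) ≈ 10.29.

10.29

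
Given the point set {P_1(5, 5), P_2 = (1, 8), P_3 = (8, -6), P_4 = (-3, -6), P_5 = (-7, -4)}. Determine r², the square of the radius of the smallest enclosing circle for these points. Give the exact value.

14885/196

A smallest enclosing disk is always determined by at most three of the input points on its boundary.
The minimum enclosing circle is determined by three boundary points: P_2, P_3, P_5.
Their circumcentre is (15/14, -5/7) with r² = 14885/196.
The farthest remaining point P_1 is at distance² 9425/196 ≤ 14885/196.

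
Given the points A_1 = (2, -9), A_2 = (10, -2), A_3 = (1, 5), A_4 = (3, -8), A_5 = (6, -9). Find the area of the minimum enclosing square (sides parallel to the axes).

The bounding box has width 9 and height 14.
An axis-aligned square enclosing the set must have side ≥ max(width, height).
So the minimum side is max(9, 14) = 14.
Area = 14² = 196.

196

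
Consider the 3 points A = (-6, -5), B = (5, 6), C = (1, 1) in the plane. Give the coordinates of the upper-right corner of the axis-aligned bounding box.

x-range [-6, 5], y-range [-5, 6].
The upper-right corner is (5, 6).

(5, 6)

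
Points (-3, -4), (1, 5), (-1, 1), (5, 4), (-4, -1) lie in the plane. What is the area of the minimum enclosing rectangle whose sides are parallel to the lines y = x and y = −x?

In coordinates u = x + y, v = x − y the rectangle is axis-aligned; the map (x,y)→(u,v) scales areas by 2.
u-values: -7, 6, 0, 9, -5; range = 9 − (-7) = 16.
v-values: 1, -4, -2, 1, -3; range = 1 − (-4) = 5.
Area = (16 × 5) / 2 = 40.

40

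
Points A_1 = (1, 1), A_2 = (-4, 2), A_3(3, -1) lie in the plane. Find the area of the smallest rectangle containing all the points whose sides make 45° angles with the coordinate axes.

20

In coordinates u = x + y, v = x − y the rectangle is axis-aligned; the map (x,y)→(u,v) scales areas by 2.
u-values: 2, -2, 2; range = 2 − (-2) = 4.
v-values: 0, -6, 4; range = 4 − (-6) = 10.
Area = (4 × 10) / 2 = 20.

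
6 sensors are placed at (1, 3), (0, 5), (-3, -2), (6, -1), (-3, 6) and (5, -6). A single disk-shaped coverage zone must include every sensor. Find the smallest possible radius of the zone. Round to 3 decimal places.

7.211

The minimum enclosing circle of a finite set is fixed by two of the points (as a diameter) or three (as a circumcircle).
The farthest pair is (-3, 6)–(5, -6) with squared distance 208. The circle on this segment as diameter has centre (1, 0) and r² = 208/4 = 52.
Check (1, 3): distance² to centre = 9 ≤ 52, so it lies inside.
All remaining points lie in this disk, and no smaller disk contains both endpoints, so this is the minimum enclosing circle.
r = √52 ≈ 7.211.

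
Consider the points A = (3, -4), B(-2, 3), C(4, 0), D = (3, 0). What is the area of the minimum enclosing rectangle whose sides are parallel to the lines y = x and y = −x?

In coordinates u = x + y, v = x − y the rectangle is axis-aligned; the map (x,y)→(u,v) scales areas by 2.
u-values: -1, 1, 4, 3; range = 4 − (-1) = 5.
v-values: 7, -5, 4, 3; range = 7 − (-5) = 12.
Area = (5 × 12) / 2 = 30.

30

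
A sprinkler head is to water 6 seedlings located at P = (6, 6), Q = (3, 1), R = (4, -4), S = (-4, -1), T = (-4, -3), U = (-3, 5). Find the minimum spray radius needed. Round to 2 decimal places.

The minimum enclosing circle of a finite set is fixed by two of the points (as a diameter) or three (as a circumcircle).
The farthest pair is P–T with squared distance 181. The circle on this segment as diameter has centre (1, 1.5) and r² = 181/4 = 45.25.
Check Q: distance² to centre = 4.25 ≤ 45.25, so it lies inside.
All remaining points lie in this disk, and no smaller disk contains both endpoints, so this is the minimum enclosing circle.
r = √(45.25) ≈ 6.73.

6.73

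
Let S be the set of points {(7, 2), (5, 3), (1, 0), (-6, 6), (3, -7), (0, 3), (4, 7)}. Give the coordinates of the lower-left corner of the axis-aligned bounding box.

(-6, -7)

x-range [-6, 7], y-range [-7, 7].
The lower-left corner is (-6, -7).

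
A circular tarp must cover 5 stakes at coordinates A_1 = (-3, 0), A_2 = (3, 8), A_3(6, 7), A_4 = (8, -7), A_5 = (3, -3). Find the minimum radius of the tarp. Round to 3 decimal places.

7.929

The minimum enclosing circle is determined by three boundary points: A_1, A_2, A_4.
Their circumcentre is (64/13, 4/13) with r² = 10625/169.
The farthest remaining point A_3 is at distance² 7765/169 ≤ 10625/169.
r = √(10625/169) ≈ 7.929.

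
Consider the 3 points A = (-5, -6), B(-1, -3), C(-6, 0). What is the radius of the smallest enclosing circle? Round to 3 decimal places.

Side lengths²: AB² = 25, AC² = 37, BC² = 34.
Since AC² = 37 < 34 + 25 = 59, the triangle is acute, so the smallest enclosing circle is the circumcircle.
Circumcentre = (-77/18, -151/54), r² = 15725/1458.
r = √(15725/1458) ≈ 3.284.

3.284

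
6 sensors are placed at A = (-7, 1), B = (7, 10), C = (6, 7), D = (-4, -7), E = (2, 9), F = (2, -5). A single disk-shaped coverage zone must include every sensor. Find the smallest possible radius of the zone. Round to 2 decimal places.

The farthest pair is B–D with squared distance 410. The circle on this segment as diameter has centre (1.5, 1.5) and r² = 410/4 = 102.5.
Check A: distance² to centre = 72.5 ≤ 102.5, so it lies inside.
All remaining points lie in this disk, and no smaller disk contains both endpoints, so this is the minimum enclosing circle.
r = √(102.5) ≈ 10.12.

10.12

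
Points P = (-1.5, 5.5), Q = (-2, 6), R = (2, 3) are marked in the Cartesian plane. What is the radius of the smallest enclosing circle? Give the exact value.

Side lengths²: PQ² = 0.5, PR² = 18.5, QR² = 25.
Since QR² = 25 ≥ 18.5 + 0.5 = 19, the angle opposite QR is not acute, so the smallest enclosing circle has QR as diameter.
Centre = midpoint of QR = (0, 4.5), r² = 25/4 = 6.25.
r = √(6.25) = 2.5.

2.5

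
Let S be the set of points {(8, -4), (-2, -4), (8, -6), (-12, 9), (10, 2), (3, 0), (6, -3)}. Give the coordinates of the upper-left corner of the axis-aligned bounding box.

(-12, 9)

x-range [-12, 10], y-range [-6, 9].
The upper-left corner is (-12, 9).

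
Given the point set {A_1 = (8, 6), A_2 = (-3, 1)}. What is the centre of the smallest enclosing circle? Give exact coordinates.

(2.5, 3.5)

The smallest circle enclosing two points has them as diameter endpoints.
Centre = midpoint = (2.5, 3.5); r² = |A_1A_2|²/4 = 146/4 = 36.5.
Centre = (2.5, 3.5).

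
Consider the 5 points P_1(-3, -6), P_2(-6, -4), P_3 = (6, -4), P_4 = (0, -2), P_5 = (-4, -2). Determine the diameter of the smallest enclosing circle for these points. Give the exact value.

12

By Welzl's lemma the MEC is supported by two points (diametrically opposite) or three points (on a circumcircle).
The farthest pair is P_2–P_3 with squared distance 144. The circle on this segment as diameter has centre (0, -4) and r² = 144/4 = 36.
Check P_1: distance² to centre = 13 ≤ 36, so it lies inside.
All remaining points lie in this disk, and no smaller disk contains both endpoints, so this is the minimum enclosing circle.
Diameter = 2r = 2√36 = 12.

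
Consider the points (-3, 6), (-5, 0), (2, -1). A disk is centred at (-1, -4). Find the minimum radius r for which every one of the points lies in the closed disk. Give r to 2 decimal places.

The required radius is the distance from (-1, -4) to the farthest point.
Squared distances: 104, 32, 18.
Maximum is 104, attained at (-3, 6).
r = √104 ≈ 10.20.

10.20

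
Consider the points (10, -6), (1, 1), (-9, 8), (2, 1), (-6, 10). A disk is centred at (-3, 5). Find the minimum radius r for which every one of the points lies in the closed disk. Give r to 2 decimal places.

The required radius is the distance from (-3, 5) to the farthest point.
Squared distances: 290, 32, 45, 41, 34.
Maximum is 290, attained at (10, -6).
r = √290 ≈ 17.03.

17.03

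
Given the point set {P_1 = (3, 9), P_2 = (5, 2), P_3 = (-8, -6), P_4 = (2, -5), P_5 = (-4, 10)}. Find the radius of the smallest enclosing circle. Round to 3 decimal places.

The farthest pair is P_1–P_3 with squared distance 346. The circle on this segment as diameter has centre (-2.5, 1.5) and r² = 346/4 = 86.5.
Check P_2: distance² to centre = 56.5 ≤ 86.5, so it lies inside.
All remaining points lie in this disk, and no smaller disk contains both endpoints, so this is the minimum enclosing circle.
r = √(86.5) ≈ 9.301.

9.301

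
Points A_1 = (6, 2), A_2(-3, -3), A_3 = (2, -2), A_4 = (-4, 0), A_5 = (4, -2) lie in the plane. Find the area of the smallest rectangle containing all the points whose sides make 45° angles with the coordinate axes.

70

In coordinates u = x + y, v = x − y the rectangle is axis-aligned; the map (x,y)→(u,v) scales areas by 2.
u-values: 8, -6, 0, -4, 2; range = 8 − (-6) = 14.
v-values: 4, 0, 4, -4, 6; range = 6 − (-4) = 10.
Area = (14 × 10) / 2 = 70.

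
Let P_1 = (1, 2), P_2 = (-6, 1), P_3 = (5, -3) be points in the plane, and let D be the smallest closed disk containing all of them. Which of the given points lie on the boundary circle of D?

Side lengths²: P_1P_2² = 50, P_1P_3² = 41, P_2P_3² = 137.
Since P_2P_3² = 137 ≥ 50 + 41 = 91, the angle opposite P_2P_3 is not acute, so the smallest enclosing circle has P_2P_3 as diameter.
Centre = midpoint of P_2P_3 = (-0.5, -1), r² = 137/4 = 34.25.
The points at distance exactly r from the centre are P_2, P_3 — 2 points.

P_2, P_3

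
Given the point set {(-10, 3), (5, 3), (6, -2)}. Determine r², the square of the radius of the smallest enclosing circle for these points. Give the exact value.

70.25

Call the three points A, B, C in the order given.
Side lengths²: AB² = 225, AC² = 281, BC² = 26.
Since AC² = 281 ≥ 225 + 26 = 251, the angle opposite AC is not acute, so the smallest enclosing circle has AC as diameter.
Centre = midpoint of AC = (-2, 0.5), r² = 281/4 = 70.25.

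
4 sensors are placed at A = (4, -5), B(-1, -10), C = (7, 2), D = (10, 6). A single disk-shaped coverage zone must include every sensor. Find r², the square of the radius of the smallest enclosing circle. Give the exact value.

The minimum enclosing circle of a finite set is fixed by two of the points (as a diameter) or three (as a circumcircle).
The farthest pair is B–D with squared distance 377. The circle on this segment as diameter has centre (4.5, -2) and r² = 377/4 = 94.25.
Check A: distance² to centre = 9.25 ≤ 94.25, so it lies inside.
All remaining points lie in this disk, and no smaller disk contains both endpoints, so this is the minimum enclosing circle.

94.25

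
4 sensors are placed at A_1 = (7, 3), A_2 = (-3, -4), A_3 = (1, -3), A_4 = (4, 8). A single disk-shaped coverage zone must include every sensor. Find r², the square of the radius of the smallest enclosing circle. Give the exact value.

48.25

By Welzl's lemma the MEC is supported by two points (diametrically opposite) or three points (on a circumcircle).
The farthest pair is A_2–A_4 with squared distance 193. The circle on this segment as diameter has centre (0.5, 2) and r² = 193/4 = 48.25.
Check A_1: distance² to centre = 43.25 ≤ 48.25, so it lies inside.
All remaining points lie in this disk, and no smaller disk contains both endpoints, so this is the minimum enclosing circle.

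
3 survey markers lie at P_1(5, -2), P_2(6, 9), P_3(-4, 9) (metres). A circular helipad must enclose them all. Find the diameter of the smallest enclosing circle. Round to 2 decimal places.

Side lengths²: P_1P_2² = 122, P_1P_3² = 202, P_2P_3² = 100.
Since P_1P_3² = 202 < 122 + 100 = 222, the triangle is acute, so the smallest enclosing circle is the circumcircle.
Circumcentre = (1, 43/11), r² = 6161/121.
Diameter = 2r = 2√(6161/121) ≈ 14.27.

14.27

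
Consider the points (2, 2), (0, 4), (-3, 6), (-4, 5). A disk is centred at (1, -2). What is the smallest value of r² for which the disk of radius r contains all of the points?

80

The required radius is the distance from (1, -2) to the farthest point.
Squared distances: 17, 37, 80, 74.
Maximum is 80, attained at (-3, 6).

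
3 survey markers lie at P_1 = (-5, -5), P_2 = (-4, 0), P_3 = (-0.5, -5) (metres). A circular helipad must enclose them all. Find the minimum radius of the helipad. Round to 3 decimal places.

3.112

Side lengths²: P_1P_2² = 26, P_1P_3² = 20.25, P_2P_3² = 37.25.
Since P_2P_3² = 37.25 < 26 + 20.25 = 46.25, the triangle is acute, so the smallest enclosing circle is the circumcircle.
Circumcentre = (-2.75, -2.85), r² = 9.685.
r = √(9.685) ≈ 3.112.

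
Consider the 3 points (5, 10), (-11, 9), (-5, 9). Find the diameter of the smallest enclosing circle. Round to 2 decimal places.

16.03

Call the three points A, B, C in the order given.
Side lengths²: AB² = 257, AC² = 101, BC² = 36.
Since AB² = 257 ≥ 101 + 36 = 137, the angle opposite AB is not acute, so the smallest enclosing circle has AB as diameter.
Centre = midpoint of AB = (-3, 9.5), r² = 257/4 = 64.25.
Diameter = 2r = 2√(64.25) ≈ 16.03.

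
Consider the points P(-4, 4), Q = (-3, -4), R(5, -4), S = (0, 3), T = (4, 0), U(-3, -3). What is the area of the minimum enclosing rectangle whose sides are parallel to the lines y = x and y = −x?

93.5

In coordinates u = x + y, v = x − y the rectangle is axis-aligned; the map (x,y)→(u,v) scales areas by 2.
u-values: 0, -7, 1, 3, 4, -6; range = 4 − (-7) = 11.
v-values: -8, 1, 9, -3, 4, 0; range = 9 − (-8) = 17.
Area = (11 × 17) / 2 = 93.5.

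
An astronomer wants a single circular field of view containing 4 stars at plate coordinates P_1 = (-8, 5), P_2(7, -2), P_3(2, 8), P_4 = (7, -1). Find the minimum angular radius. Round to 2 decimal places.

A smallest enclosing disk is always determined by at most three of the input points on its boundary.
The farthest pair is P_1–P_2 with squared distance 274. The circle on this segment as diameter has centre (-0.5, 1.5) and r² = 274/4 = 68.5.
Check P_3: distance² to centre = 48.5 ≤ 68.5, so it lies inside.
All remaining points lie in this disk, and no smaller disk contains both endpoints, so this is the minimum enclosing circle.
r = √(68.5) ≈ 8.28.

8.28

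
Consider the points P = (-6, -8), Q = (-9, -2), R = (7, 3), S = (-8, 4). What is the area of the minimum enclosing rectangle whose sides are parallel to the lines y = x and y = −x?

In coordinates u = x + y, v = x − y the rectangle is axis-aligned; the map (x,y)→(u,v) scales areas by 2.
u-values: -14, -11, 10, -4; range = 10 − (-14) = 24.
v-values: 2, -7, 4, -12; range = 4 − (-12) = 16.
Area = (24 × 16) / 2 = 192.

192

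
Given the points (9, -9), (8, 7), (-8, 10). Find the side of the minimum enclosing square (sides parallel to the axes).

19

The bounding box has width 17 and height 19.
An axis-aligned square enclosing the set must have side ≥ max(width, height).
So the minimum side is max(17, 19) = 19.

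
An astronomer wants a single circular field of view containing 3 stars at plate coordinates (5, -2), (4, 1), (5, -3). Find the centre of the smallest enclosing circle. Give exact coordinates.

Call the three points A, B, C in the order given.
Side lengths²: AB² = 10, AC² = 1, BC² = 17.
Since BC² = 17 ≥ 10 + 1 = 11, the angle opposite BC is not acute, so the smallest enclosing circle has BC as diameter.
Centre = midpoint of BC = (4.5, -1), r² = 17/4 = 4.25.
Centre = (4.5, -1).

(4.5, -1)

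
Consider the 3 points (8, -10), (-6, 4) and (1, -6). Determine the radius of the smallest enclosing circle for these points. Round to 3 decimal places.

9.899

Call the three points A, B, C in the order given.
Side lengths²: AB² = 392, AC² = 65, BC² = 149.
Since AB² = 392 ≥ 149 + 65 = 214, the angle opposite AB is not acute, so the smallest enclosing circle has AB as diameter.
Centre = midpoint of AB = (1, -3), r² = 392/4 = 98.
r = √98 ≈ 9.899.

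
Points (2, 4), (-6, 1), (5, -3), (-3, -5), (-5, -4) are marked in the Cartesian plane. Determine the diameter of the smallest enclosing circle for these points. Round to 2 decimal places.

A smallest enclosing disk is always determined by at most three of the input points on its boundary.
The farthest pair is (-6, 1)–(5, -3) with squared distance 137. The circle on this segment as diameter has centre (-0.5, -1) and r² = 137/4 = 34.25.
Check (2, 4): distance² to centre = 31.25 ≤ 34.25, so it lies inside.
All remaining points lie in this disk, and no smaller disk contains both endpoints, so this is the minimum enclosing circle.
Diameter = 2r = 2√(34.25) ≈ 11.70.

11.70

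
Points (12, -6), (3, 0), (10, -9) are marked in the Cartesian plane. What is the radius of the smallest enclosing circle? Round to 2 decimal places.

Call the three points A, B, C in the order given.
Side lengths²: AB² = 117, AC² = 13, BC² = 130.
Since BC² = 130 ≥ 117 + 13 = 130, the angle opposite BC is not acute, so the smallest enclosing circle has BC as diameter.
Centre = midpoint of BC = (6.5, -4.5), r² = 130/4 = 32.5.
r = √(32.5) ≈ 5.70.

5.70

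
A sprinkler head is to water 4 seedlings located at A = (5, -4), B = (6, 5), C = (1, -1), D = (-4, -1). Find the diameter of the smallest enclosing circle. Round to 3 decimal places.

The minimum enclosing circle is determined by three boundary points: A, B, D.
Their circumcentre is (23/14, 13/14) with r² = 3485/98.
The farthest remaining point C is at distance² 405/98 ≤ 3485/98.
Diameter = 2r = 2√(3485/98) ≈ 11.927.

11.927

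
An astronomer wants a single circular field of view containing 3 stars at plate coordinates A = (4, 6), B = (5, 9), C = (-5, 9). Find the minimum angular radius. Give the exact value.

5

Side lengths²: AB² = 10, AC² = 90, BC² = 100.
Since BC² = 100 ≥ 90 + 10 = 100, the angle opposite BC is not acute, so the smallest enclosing circle has BC as diameter.
Centre = midpoint of BC = (0, 9), r² = 100/4 = 25.
r = √25 = 5.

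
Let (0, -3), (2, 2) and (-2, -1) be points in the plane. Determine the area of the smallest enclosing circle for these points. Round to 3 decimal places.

23.241

Call the three points A, B, C in the order given.
Side lengths²: AB² = 29, AC² = 8, BC² = 25.
Since AB² = 29 < 25 + 8 = 33, the triangle is acute, so the smallest enclosing circle is the circumcircle.
Circumcentre = (9/14, -5/14), r² = 725/98.
Area = π·r² = π·725/98 ≈ 23.241.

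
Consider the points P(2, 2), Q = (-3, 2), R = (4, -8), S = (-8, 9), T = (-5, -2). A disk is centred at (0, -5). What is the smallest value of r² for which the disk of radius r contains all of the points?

260

The required radius is the distance from (0, -5) to the farthest point.
Squared distances: 53, 58, 25, 260, 34.
Maximum is 260, attained at S.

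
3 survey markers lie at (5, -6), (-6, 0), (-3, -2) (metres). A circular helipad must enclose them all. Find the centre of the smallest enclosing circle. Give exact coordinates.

(-0.5, -3)

Call the three points A, B, C in the order given.
Side lengths²: AB² = 157, AC² = 80, BC² = 13.
Since AB² = 157 ≥ 80 + 13 = 93, the angle opposite AB is not acute, so the smallest enclosing circle has AB as diameter.
Centre = midpoint of AB = (-0.5, -3), r² = 157/4 = 39.25.
Centre = (-0.5, -3).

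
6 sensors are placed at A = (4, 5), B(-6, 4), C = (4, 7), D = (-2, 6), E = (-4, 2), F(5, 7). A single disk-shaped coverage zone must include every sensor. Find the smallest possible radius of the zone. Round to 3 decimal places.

The minimum enclosing circle of a finite set is fixed by two of the points (as a diameter) or three (as a circumcircle).
The farthest pair is B–F with squared distance 130. The circle on this segment as diameter has centre (-0.5, 5.5) and r² = 130/4 = 32.5.
Check A: distance² to centre = 20.5 ≤ 32.5, so it lies inside.
All remaining points lie in this disk, and no smaller disk contains both endpoints, so this is the minimum enclosing circle.
r = √(32.5) ≈ 5.701.

5.701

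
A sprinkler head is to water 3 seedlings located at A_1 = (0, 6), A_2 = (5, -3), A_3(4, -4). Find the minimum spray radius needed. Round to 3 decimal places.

5.385

Side lengths²: A_1A_2² = 106, A_1A_3² = 116, A_2A_3² = 2.
Since A_1A_3² = 116 ≥ 106 + 2 = 108, the angle opposite A_1A_3 is not acute, so the smallest enclosing circle has A_1A_3 as diameter.
Centre = midpoint of A_1A_3 = (2, 1), r² = 116/4 = 29.
r = √29 ≈ 5.385.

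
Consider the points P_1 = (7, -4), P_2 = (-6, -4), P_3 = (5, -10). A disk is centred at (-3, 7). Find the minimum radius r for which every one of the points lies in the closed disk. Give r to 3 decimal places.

18.788

The required radius is the distance from (-3, 7) to the farthest point.
Squared distances: 221, 130, 353.
Maximum is 353, attained at P_3.
r = √353 ≈ 18.788.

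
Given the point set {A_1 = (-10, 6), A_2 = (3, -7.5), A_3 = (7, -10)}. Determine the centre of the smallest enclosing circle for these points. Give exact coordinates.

Side lengths²: A_1A_2² = 351.25, A_1A_3² = 545, A_2A_3² = 22.25.
Since A_1A_3² = 545 ≥ 351.25 + 22.25 = 373.5, the angle opposite A_1A_3 is not acute, so the smallest enclosing circle has A_1A_3 as diameter.
Centre = midpoint of A_1A_3 = (-1.5, -2), r² = 545/4 = 136.25.
Centre = (-1.5, -2).

(-1.5, -2)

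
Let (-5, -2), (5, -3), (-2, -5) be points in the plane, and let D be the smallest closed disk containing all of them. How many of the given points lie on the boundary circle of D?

Call the three points A, B, C in the order given.
Side lengths²: AB² = 101, AC² = 18, BC² = 53.
Since AB² = 101 ≥ 53 + 18 = 71, the angle opposite AB is not acute, so the smallest enclosing circle has AB as diameter.
Centre = midpoint of AB = (0, -2.5), r² = 101/4 = 25.25.
The points at distance exactly r from the centre are (-5, -2), (5, -3) — 2 points.

2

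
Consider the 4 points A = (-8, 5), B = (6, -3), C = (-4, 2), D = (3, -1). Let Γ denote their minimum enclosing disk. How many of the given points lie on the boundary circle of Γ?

2

A smallest enclosing disk is always determined by at most three of the input points on its boundary.
The farthest pair is A–B with squared distance 260. The circle on this segment as diameter has centre (-1, 1) and r² = 260/4 = 65.
Check C: distance² to centre = 10 ≤ 65, so it lies inside.
All remaining points lie in this disk, and no smaller disk contains both endpoints, so this is the minimum enclosing circle.
The points at distance exactly r from the centre are A, B — 2 points.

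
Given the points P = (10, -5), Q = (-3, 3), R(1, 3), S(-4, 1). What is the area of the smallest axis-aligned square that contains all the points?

The bounding box has width 14 and height 8.
An axis-aligned square enclosing the set must have side ≥ max(width, height).
So the minimum side is max(14, 8) = 14.
Area = 14² = 196.

196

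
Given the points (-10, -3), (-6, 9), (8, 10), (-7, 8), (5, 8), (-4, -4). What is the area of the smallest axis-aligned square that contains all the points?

The bounding box has width 18 and height 14.
An axis-aligned square enclosing the set must have side ≥ max(width, height).
So the minimum side is max(18, 14) = 18.
Area = 18² = 324.

324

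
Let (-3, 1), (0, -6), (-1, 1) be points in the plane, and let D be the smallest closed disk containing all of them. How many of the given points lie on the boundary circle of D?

2

Call the three points A, B, C in the order given.
Side lengths²: AB² = 58, AC² = 4, BC² = 50.
Since AB² = 58 ≥ 50 + 4 = 54, the angle opposite AB is not acute, so the smallest enclosing circle has AB as diameter.
Centre = midpoint of AB = (-1.5, -2.5), r² = 58/4 = 14.5.
The points at distance exactly r from the centre are (-3, 1), (0, -6) — 2 points.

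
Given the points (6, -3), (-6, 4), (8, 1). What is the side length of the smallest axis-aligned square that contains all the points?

The bounding box has width 14 and height 7.
An axis-aligned square enclosing the set must have side ≥ max(width, height).
So the minimum side is max(14, 7) = 14.

14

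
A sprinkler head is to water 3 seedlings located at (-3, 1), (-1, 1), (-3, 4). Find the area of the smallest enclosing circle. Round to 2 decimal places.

Call the three points A, B, C in the order given.
Side lengths²: AB² = 4, AC² = 9, BC² = 13.
Since BC² = 13 ≥ 9 + 4 = 13, the angle opposite BC is not acute, so the smallest enclosing circle has BC as diameter.
Centre = midpoint of BC = (-2, 2.5), r² = 13/4 = 3.25.
Area = π·r² = π·3.25 ≈ 10.21.

10.21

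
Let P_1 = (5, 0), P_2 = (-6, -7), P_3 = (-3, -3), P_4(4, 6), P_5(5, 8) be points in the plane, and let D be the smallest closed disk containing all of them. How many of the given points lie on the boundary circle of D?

2

A smallest enclosing disk is always determined by at most three of the input points on its boundary.
The farthest pair is P_2–P_5 with squared distance 346. The circle on this segment as diameter has centre (-0.5, 0.5) and r² = 346/4 = 86.5.
Check P_1: distance² to centre = 30.5 ≤ 86.5, so it lies inside.
All remaining points lie in this disk, and no smaller disk contains both endpoints, so this is the minimum enclosing circle.
The points at distance exactly r from the centre are P_2, P_5 — 2 points.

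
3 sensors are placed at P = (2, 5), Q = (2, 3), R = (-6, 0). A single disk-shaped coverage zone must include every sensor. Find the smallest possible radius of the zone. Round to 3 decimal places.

Side lengths²: PQ² = 4, PR² = 89, QR² = 73.
Since PR² = 89 ≥ 73 + 4 = 77, the angle opposite PR is not acute, so the smallest enclosing circle has PR as diameter.
Centre = midpoint of PR = (-2, 2.5), r² = 89/4 = 22.25.
r = √(22.25) ≈ 4.717.

4.717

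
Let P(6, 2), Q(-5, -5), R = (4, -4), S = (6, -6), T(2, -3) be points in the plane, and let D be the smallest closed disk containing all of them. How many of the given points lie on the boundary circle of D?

A smallest enclosing disk is always determined by at most three of the input points on its boundary.
The minimum enclosing circle is determined by three boundary points: P, Q, S.
Their circumcentre is (9/11, -2) with r² = 5185/121.
The farthest remaining point R is at distance² 1709/121 ≤ 5185/121.
The points at distance exactly r from the centre are P, Q, S — 3 points.

3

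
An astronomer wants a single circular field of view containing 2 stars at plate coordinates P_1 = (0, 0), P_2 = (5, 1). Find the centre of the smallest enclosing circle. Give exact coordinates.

(2.5, 0.5)

The smallest circle enclosing two points has them as diameter endpoints.
Centre = midpoint = (2.5, 0.5); r² = |P_1P_2|²/4 = 26/4 = 6.5.
Centre = (2.5, 0.5).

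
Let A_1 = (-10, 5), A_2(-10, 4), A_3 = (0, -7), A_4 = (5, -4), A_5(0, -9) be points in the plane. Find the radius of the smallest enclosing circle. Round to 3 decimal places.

A smallest enclosing disk is always determined by at most three of the input points on its boundary.
The minimum enclosing circle is determined by three boundary points: A_1, A_4, A_5.
Their circumcentre is (-3.25, -0.75) with r² = 78.625.
The farthest remaining point A_2 is at distance² 68.125 ≤ 78.625.
r = √(78.625) ≈ 8.867.

8.867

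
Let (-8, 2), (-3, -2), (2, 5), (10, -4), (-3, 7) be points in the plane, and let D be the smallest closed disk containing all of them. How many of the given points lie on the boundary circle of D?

The minimum enclosing circle of a finite set is fixed by two of the points (as a diameter) or three (as a circumcircle).
The farthest pair is (-8, 2)–(10, -4) with squared distance 360. The circle on this segment as diameter has centre (1, -1) and r² = 360/4 = 90.
Check (-3, -2): distance² to centre = 17 ≤ 90, so it lies inside.
All remaining points lie in this disk, and no smaller disk contains both endpoints, so this is the minimum enclosing circle.
The points at distance exactly r from the centre are (-8, 2), (10, -4) — 2 points.

2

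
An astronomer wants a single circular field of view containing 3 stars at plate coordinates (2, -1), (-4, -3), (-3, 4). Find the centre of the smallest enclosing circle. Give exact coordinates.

Call the three points A, B, C in the order given.
Side lengths²: AB² = 40, AC² = 50, BC² = 50.
Since BC² = 50 < 50 + 40 = 90, the triangle is acute, so the smallest enclosing circle is the circumcircle.
Circumcentre = (-1.75, 0.25), r² = 15.625.
Centre = (-1.75, 0.25).

(-1.75, 0.25)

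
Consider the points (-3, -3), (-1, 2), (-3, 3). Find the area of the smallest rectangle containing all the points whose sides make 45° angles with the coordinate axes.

21

In coordinates u = x + y, v = x − y the rectangle is axis-aligned; the map (x,y)→(u,v) scales areas by 2.
u-values: -6, 1, 0; range = 1 − (-6) = 7.
v-values: 0, -3, -6; range = 0 − (-6) = 6.
Area = (7 × 6) / 2 = 21.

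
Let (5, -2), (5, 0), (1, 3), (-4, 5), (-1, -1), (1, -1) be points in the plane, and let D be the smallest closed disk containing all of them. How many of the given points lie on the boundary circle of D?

The farthest pair is (5, -2)–(-4, 5) with squared distance 130. The circle on this segment as diameter has centre (0.5, 1.5) and r² = 130/4 = 32.5.
Check (5, 0): distance² to centre = 22.5 ≤ 32.5, so it lies inside.
All remaining points lie in this disk, and no smaller disk contains both endpoints, so this is the minimum enclosing circle.
The points at distance exactly r from the centre are (5, -2), (-4, 5) — 2 points.

2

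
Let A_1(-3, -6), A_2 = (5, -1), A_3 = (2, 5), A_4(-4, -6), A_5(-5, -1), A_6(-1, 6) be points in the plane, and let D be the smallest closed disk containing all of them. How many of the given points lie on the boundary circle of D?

By Welzl's lemma the MEC is supported by two points (diametrically opposite) or three points (on a circumcircle).
The minimum enclosing circle is determined by three boundary points: A_2, A_4, A_6.
Their circumcentre is (-79/62, -19/62) with r² = 76585/1922.
The farthest remaining point A_3 is at distance² 74725/1922 ≤ 76585/1922.
The points at distance exactly r from the centre are A_2, A_4, A_6 — 3 points.

3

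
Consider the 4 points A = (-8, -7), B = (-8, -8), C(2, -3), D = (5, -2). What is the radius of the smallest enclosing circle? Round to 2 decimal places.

The farthest pair is B–D with squared distance 205. The circle on this segment as diameter has centre (-1.5, -5) and r² = 205/4 = 51.25.
Check A: distance² to centre = 46.25 ≤ 51.25, so it lies inside.
All remaining points lie in this disk, and no smaller disk contains both endpoints, so this is the minimum enclosing circle.
r = √(51.25) ≈ 7.16.

7.16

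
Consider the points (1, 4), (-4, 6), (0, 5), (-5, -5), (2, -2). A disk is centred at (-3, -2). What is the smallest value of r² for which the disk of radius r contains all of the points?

65

The required radius is the distance from (-3, -2) to the farthest point.
Squared distances: 52, 65, 58, 13, 25.
Maximum is 65, attained at (-4, 6).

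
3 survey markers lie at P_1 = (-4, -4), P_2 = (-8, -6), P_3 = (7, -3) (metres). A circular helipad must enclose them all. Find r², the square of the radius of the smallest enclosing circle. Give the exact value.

Side lengths²: P_1P_2² = 20, P_1P_3² = 122, P_2P_3² = 234.
Since P_2P_3² = 234 ≥ 122 + 20 = 142, the angle opposite P_2P_3 is not acute, so the smallest enclosing circle has P_2P_3 as diameter.
Centre = midpoint of P_2P_3 = (-0.5, -4.5), r² = 234/4 = 58.5.

58.5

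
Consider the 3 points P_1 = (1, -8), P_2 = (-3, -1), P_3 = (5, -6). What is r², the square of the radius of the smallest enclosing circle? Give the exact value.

22.25

Side lengths²: P_1P_2² = 65, P_1P_3² = 20, P_2P_3² = 89.
Since P_2P_3² = 89 ≥ 65 + 20 = 85, the angle opposite P_2P_3 is not acute, so the smallest enclosing circle has P_2P_3 as diameter.
Centre = midpoint of P_2P_3 = (1, -3.5), r² = 89/4 = 22.25.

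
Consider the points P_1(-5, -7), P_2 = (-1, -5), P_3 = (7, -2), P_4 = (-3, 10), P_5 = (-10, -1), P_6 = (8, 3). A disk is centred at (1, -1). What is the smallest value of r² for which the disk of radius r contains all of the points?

137

The required radius is the distance from (1, -1) to the farthest point.
Squared distances: 72, 20, 37, 137, 121, 65.
Maximum is 137, attained at P_4.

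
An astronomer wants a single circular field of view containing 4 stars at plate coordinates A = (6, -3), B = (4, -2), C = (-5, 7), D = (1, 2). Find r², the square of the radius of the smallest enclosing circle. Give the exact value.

A smallest enclosing disk is always determined by at most three of the input points on its boundary.
The farthest pair is A–C with squared distance 221. The circle on this segment as diameter has centre (0.5, 2) and r² = 221/4 = 55.25.
Check B: distance² to centre = 28.25 ≤ 55.25, so it lies inside.
All remaining points lie in this disk, and no smaller disk contains both endpoints, so this is the minimum enclosing circle.

55.25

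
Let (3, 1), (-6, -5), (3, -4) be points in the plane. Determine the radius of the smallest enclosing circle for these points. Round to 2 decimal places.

Call the three points A, B, C in the order given.
Side lengths²: AB² = 117, AC² = 25, BC² = 82.
Since AB² = 117 ≥ 82 + 25 = 107, the angle opposite AB is not acute, so the smallest enclosing circle has AB as diameter.
Centre = midpoint of AB = (-1.5, -2), r² = 117/4 = 29.25.
r = √(29.25) ≈ 5.41.

5.41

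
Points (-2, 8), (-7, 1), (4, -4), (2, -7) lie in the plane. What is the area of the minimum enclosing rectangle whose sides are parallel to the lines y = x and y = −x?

114

In coordinates u = x + y, v = x − y the rectangle is axis-aligned; the map (x,y)→(u,v) scales areas by 2.
u-values: 6, -6, 0, -5; range = 6 − (-6) = 12.
v-values: -10, -8, 8, 9; range = 9 − (-10) = 19.
Area = (12 × 19) / 2 = 114.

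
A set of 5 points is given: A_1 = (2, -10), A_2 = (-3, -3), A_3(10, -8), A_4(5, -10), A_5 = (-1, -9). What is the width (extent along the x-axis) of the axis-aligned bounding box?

max x = 10, min x = -3, so width = 13.

13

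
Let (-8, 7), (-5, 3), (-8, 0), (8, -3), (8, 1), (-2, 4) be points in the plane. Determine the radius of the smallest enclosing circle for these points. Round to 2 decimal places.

By Welzl's lemma the MEC is supported by two points (diametrically opposite) or three points (on a circumcircle).
The farthest pair is (-8, 7)–(8, -3) with squared distance 356. The circle on this segment as diameter has centre (0, 2) and r² = 356/4 = 89.
Check (-5, 3): distance² to centre = 26 ≤ 89, so it lies inside.
All remaining points lie in this disk, and no smaller disk contains both endpoints, so this is the minimum enclosing circle.
r = √89 ≈ 9.43.

9.43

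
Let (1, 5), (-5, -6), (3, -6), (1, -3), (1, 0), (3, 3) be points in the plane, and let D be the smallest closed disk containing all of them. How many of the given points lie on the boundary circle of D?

By Welzl's lemma the MEC is supported by two points (diametrically opposite) or three points (on a circumcircle).
The minimum enclosing circle is determined by three boundary points: (1, 5), (-5, -6), (3, -6).
Their circumcentre is (-1, -23/22) with r² = 19625/484.
The farthest remaining point (3, 3) is at distance² 15665/484 ≤ 19625/484.
The points at distance exactly r from the centre are (1, 5), (-5, -6), (3, -6) — 3 points.

3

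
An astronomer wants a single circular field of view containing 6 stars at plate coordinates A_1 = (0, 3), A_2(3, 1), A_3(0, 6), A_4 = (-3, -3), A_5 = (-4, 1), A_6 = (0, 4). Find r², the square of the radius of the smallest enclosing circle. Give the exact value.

By Welzl's lemma the MEC is supported by two points (diametrically opposite) or three points (on a circumcircle).
The farthest pair is A_3–A_4 with squared distance 90. The circle on this segment as diameter has centre (-1.5, 1.5) and r² = 90/4 = 22.5.
Check A_1: distance² to centre = 4.5 ≤ 22.5, so it lies inside.
All remaining points lie in this disk, and no smaller disk contains both endpoints, so this is the minimum enclosing circle.

22.5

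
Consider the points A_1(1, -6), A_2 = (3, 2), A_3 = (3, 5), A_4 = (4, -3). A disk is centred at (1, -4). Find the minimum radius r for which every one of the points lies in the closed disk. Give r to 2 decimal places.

The required radius is the distance from (1, -4) to the farthest point.
Squared distances: 4, 40, 85, 10.
Maximum is 85, attained at A_3.
r = √85 ≈ 9.22.

9.22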